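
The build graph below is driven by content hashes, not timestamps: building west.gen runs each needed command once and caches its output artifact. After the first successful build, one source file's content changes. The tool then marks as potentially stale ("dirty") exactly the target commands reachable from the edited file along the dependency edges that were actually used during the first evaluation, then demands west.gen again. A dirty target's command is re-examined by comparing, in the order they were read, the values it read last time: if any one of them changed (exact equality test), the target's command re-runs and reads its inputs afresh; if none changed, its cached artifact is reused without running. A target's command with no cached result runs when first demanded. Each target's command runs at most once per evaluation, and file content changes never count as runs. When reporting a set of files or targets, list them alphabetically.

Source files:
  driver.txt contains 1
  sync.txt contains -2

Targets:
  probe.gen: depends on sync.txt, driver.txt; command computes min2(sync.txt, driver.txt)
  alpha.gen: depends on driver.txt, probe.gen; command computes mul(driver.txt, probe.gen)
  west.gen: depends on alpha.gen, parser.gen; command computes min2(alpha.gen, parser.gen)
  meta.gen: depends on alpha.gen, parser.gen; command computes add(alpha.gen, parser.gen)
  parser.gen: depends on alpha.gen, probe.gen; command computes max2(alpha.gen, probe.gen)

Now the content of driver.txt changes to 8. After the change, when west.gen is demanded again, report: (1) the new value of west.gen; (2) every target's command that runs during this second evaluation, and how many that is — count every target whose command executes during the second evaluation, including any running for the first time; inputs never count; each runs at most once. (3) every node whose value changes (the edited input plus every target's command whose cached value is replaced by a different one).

Initial pass — values computed on the first demand:
  probe.gen = min2(-2, 1) = -2
  alpha.gen = mul(1, -2) = -2
  parser.gen = max2(-2, -2) = -2
  west.gen = min2(-2, -2) = -2

Second demand — change propagation:
  probe.gen: re-runs because driver.txt 1->8; new result -2 (unchanged).
  alpha.gen: re-runs because driver.txt 1->8; new result -16.
  parser.gen: re-runs because alpha.gen -2->-16; new result -2 (unchanged).
  west.gen: re-runs because alpha.gen -2->-16; new result -16.

west.gen now evaluates to -16.
Run set: alpha.gen, parser.gen, probe.gen, west.gen (4 run).
Changed values: alpha.gen, driver.txt, west.gen.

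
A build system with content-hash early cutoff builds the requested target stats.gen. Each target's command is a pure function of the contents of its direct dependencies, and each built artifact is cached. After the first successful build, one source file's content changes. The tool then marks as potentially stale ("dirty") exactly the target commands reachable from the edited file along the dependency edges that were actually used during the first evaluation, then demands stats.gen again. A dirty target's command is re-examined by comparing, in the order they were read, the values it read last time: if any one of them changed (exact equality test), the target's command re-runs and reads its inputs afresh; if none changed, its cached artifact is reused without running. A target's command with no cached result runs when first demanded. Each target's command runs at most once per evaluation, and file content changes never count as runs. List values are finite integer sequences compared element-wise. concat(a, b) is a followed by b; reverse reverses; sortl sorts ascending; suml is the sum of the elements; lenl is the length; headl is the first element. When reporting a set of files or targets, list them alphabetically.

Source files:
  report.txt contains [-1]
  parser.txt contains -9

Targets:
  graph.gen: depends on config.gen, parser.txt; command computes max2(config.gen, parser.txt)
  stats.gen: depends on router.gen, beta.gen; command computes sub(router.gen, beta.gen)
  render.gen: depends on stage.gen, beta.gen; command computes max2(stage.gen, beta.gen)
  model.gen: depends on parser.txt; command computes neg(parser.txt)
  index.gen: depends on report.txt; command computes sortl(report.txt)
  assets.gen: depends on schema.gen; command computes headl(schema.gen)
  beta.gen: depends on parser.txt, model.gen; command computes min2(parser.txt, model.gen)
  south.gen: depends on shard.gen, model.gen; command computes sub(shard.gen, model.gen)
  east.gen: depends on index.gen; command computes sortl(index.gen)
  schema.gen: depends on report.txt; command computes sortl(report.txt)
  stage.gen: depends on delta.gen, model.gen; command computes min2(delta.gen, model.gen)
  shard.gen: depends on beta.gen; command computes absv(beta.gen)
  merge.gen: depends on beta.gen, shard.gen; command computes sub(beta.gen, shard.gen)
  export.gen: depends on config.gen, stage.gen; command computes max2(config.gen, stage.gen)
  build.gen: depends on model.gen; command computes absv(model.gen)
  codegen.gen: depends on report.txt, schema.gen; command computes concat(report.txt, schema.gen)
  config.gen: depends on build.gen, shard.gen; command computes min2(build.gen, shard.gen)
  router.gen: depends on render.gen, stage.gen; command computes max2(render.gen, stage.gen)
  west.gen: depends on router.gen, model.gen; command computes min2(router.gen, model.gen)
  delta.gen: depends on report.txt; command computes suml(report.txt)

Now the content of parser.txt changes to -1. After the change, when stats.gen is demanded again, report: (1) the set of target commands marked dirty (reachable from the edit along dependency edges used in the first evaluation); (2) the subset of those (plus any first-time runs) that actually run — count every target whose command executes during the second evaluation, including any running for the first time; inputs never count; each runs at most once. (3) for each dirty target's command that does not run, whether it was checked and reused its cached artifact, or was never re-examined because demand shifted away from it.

Marked dirty: beta.gen, model.gen, render.gen, router.gen, stage.gen, stats.gen.
Target commands that run: beta.gen, model.gen, render.gen, stage.gen, stats.gen — 5 in total.
Checked but reused from cache: router.gen.
Key observation: the cutoff stops propagation at router.gen — its inputs' values are unchanged, so it reuses its cache.

First evaluation (everything demanded from the output):
  delta.gen = suml([-1]) = -1
  model.gen = neg(-9) = 9
  beta.gen = min2(-9, 9) = -9
  stage.gen = min2(-1, 9) = -1
  render.gen = max2(-1, -9) = -1
  router.gen = max2(-1, -1) = -1
  stats.gen = sub(-1, -9) = 8

Propagation after the edit:
  model.gen: runs — parser.txt -9->-1; result 1.
  beta.gen: runs — parser.txt -9->-1; model.gen 9->1; result -1.
  stage.gen: runs — model.gen 9->1; result -1 (same value as before).
  render.gen: runs — beta.gen -9->-1; result -1 (same value as before).
  router.gen: checked — values it read are unchanged (render.gen unchanged, stage.gen unchanged); reused cached -1 without running.
  stats.gen: runs — beta.gen -9->-1; result 0.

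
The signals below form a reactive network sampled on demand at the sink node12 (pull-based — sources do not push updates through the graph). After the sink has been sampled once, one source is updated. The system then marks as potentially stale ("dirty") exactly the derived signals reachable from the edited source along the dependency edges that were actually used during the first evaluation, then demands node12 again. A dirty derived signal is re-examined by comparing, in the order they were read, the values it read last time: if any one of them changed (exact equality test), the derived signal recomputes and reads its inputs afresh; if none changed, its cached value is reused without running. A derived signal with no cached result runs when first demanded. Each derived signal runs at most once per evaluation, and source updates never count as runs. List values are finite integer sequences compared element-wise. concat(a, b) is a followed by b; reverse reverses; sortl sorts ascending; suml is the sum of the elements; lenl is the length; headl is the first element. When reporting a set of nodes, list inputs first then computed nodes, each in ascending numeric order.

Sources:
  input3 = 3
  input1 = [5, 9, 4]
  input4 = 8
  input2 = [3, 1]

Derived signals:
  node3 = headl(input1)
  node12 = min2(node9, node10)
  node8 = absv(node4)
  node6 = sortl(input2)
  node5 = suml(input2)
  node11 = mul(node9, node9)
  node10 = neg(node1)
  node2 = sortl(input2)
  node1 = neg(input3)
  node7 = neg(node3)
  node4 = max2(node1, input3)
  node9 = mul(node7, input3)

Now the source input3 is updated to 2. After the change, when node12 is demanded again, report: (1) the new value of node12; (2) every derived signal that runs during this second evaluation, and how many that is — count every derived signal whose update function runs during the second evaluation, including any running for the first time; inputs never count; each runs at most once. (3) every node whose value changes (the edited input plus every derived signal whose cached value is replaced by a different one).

Initial pass — values computed on the first demand:
  node1 = neg(3) = -3
  node3 = headl([5, 9, 4]) = 5
  node7 = neg(5) = -5
  node9 = mul(-5, 3) = -15
  node10 = neg(-3) = 3
  node12 = min2(-15, 3) = -15

Second demand — change propagation:
  node1: re-runs because input3 3->2; new result -2.
  node9: re-runs because input3 3->2; new result -10.
  node10: re-runs because node1 -3->-2; new result 2.
  node12: re-runs because node9 -15->-10; node10 3->2; new result -10.

node12 now evaluates to -10.
Run set: node1, node9, node10, node12 (4 run).
Changed values: input3, node1, node9, node10, node12.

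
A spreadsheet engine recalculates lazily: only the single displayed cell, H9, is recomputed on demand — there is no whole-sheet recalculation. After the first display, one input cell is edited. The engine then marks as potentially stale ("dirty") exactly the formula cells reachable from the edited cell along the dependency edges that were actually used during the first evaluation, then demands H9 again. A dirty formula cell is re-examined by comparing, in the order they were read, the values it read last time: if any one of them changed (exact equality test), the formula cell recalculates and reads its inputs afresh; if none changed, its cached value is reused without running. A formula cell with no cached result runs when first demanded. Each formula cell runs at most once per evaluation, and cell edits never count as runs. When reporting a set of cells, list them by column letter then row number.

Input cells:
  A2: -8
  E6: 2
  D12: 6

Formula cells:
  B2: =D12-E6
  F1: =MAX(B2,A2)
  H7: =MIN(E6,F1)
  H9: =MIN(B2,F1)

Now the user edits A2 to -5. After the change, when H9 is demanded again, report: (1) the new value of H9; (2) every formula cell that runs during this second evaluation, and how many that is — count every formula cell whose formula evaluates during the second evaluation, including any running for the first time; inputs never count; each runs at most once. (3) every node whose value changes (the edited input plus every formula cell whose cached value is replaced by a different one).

New value of H9: 4.
Formula cells that run: F1 — 1 in total.
Values that change: A2.
Key observation: the change is absorbed at F1 — it re-runs but produces the same value, and the output's value is unchanged.

First evaluation (everything demanded from the output):
  B2 = 6 - 2 = 4
  F1 = MAX(4, -8) = 4
  H9 = MIN(4, 4) = 4

Propagation after the edit:
  F1: runs — A2 -8->-5; result 4 (same value as before).
  H9: checked — values it read are unchanged (B2 unchanged, F1 unchanged); reused cached 4 without running.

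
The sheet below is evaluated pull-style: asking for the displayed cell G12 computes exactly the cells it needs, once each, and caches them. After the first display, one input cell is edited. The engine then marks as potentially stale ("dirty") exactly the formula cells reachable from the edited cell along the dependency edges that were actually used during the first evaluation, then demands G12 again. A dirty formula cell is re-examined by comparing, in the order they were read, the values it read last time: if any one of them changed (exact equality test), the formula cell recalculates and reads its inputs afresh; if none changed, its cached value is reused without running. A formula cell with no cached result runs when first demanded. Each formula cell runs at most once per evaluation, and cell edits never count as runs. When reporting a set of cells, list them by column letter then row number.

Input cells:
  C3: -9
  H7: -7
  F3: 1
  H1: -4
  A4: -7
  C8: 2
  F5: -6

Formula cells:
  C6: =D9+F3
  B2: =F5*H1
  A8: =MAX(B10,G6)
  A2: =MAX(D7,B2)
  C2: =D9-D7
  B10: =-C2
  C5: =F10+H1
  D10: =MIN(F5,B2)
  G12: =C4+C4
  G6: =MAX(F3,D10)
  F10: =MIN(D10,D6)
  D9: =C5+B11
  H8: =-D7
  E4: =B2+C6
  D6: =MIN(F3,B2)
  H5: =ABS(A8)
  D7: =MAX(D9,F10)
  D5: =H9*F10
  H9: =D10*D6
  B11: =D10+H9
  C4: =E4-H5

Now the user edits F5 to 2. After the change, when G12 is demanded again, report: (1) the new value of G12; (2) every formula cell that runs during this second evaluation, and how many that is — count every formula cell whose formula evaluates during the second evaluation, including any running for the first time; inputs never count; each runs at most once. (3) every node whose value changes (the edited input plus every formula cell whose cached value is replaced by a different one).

Demanding G12 again yields 72.
18 formula cells run: A8, B2, B10, B11, C2, C4, C5, C6, D6, D7, D9, D10, E4, F10, G6, G12, H5, H9.
The nodes whose values change: A8, B2, B10, B11, C2, C4, C5, C6, D6, D7, D9, D10, E4, F5, F10, G12, H5, H9.

First demand of the output computes:
  B2 = -6 * -4 = 24
  D6 = MIN(1, 24) = 1
  D10 = MIN(-6, 24) = -6
  F10 = MIN(-6, 1) = -6
  C5 = -6 + -4 = -10
  G6 = MAX(1, -6) = 1
  H9 = -6 * 1 = -6
  B11 = -6 + -6 = -12
  D9 = -10 + -12 = -22
  C6 = -22 + 1 = -21
  D7 = MAX(-22, -6) = -6
  C2 = -22 - -6 = -16
  B10 = -(-16) = 16
  A8 = MAX(16, 1) = 16
  E4 = 24 + -21 = 3
  H5 = ABS(16) = 16
  C4 = 3 - 16 = -13
  G12 = -13 + -13 = -26

After the edit, cleaning proceeds:
  B2: a read changed (F5 -6->2) — executes, giving -8.
  D6: a read changed (B2 24->-8) — executes, giving -8.
  D10: a read changed (F5 -6->2; B2 24->-8) — executes, giving -8.
  F10: a read changed (D10 -6->-8; D6 1->-8) — executes, giving -8.
  C5: a read changed (F10 -6->-8) — executes, giving -12.
  G6: a read changed (D10 -6->-8) — executes, giving 1 — identical to its old value.
  H9: a read changed (D10 -6->-8; D6 1->-8) — executes, giving 64.
  B11: a read changed (D10 -6->-8; H9 -6->64) — executes, giving 56.
  D9: a read changed (C5 -10->-12; B11 -12->56) — executes, giving 44.
  C6: a read changed (D9 -22->44) — executes, giving 45.
  D7: a read changed (D9 -22->44; F10 -6->-8) — executes, giving 44.
  C2: a read changed (D9 -22->44; D7 -6->44) — executes, giving 0.
  B10: a read changed (C2 -16->0) — executes, giving 0.
  A8: a read changed (B10 16->0) — executes, giving 1.
  E4: a read changed (B2 24->-8; C6 -21->45) — executes, giving 37.
  H5: a read changed (A8 16->1) — executes, giving 1.
  C4: a read changed (E4 3->37; H5 16->1) — executes, giving 36.
  G12: a read changed (C4 -13->36; C4 -13->36) — executes, giving 72.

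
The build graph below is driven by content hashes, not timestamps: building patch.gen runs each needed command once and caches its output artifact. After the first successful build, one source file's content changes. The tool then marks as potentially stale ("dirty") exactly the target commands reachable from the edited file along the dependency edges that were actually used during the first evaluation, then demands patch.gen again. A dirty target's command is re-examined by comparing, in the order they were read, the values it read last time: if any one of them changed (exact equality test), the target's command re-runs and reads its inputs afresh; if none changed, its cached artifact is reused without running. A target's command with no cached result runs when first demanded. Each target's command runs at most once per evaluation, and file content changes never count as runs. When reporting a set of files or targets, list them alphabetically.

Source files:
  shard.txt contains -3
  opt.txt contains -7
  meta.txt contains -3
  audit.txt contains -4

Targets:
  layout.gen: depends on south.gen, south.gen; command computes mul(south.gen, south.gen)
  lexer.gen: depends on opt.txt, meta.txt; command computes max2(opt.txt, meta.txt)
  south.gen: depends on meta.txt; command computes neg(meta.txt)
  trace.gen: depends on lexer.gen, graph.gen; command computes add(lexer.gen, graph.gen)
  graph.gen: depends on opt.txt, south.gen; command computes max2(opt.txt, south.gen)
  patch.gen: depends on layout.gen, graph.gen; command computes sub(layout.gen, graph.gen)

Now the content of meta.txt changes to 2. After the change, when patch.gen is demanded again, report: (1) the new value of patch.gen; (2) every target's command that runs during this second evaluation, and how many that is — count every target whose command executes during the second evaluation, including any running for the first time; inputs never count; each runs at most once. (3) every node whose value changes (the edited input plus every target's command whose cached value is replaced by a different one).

patch.gen now evaluates to 6.
Run set: graph.gen, layout.gen, patch.gen, south.gen (4 run).
Changed values: graph.gen, layout.gen, meta.txt, south.gen.

Initial pass — values computed on the first demand:
  south.gen = neg(-3) = 3
  graph.gen = max2(-7, 3) = 3
  layout.gen = mul(3, 3) = 9
  patch.gen = sub(9, 3) = 6

Second demand — change propagation:
  south.gen: re-runs because meta.txt -3->2; new result -2.
  graph.gen: re-runs because south.gen 3->-2; new result -2.
  layout.gen: re-runs because south.gen 3->-2; south.gen 3->-2; new result 4.
  patch.gen: re-runs because layout.gen 9->4; graph.gen 3->-2; new result 6 (unchanged).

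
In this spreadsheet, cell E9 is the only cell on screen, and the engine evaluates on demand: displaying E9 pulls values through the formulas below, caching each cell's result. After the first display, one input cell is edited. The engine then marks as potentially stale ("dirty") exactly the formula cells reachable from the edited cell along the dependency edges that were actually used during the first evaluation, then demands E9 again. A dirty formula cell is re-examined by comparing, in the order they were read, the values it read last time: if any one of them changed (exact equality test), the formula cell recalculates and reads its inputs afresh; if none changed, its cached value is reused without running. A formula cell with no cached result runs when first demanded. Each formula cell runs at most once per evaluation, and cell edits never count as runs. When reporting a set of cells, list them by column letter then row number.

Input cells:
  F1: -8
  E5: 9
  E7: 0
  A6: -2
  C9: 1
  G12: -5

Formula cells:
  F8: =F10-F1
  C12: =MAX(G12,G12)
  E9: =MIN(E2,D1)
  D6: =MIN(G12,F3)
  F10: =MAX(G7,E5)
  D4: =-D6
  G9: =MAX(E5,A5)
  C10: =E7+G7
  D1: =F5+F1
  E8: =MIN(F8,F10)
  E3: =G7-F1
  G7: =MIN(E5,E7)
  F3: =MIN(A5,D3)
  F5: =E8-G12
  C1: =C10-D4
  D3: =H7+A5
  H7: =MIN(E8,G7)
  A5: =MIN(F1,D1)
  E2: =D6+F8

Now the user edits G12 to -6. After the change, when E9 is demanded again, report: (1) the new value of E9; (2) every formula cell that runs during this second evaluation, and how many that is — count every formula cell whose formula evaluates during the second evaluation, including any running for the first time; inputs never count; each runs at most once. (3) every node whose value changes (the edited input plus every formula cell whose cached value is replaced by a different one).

E9 now evaluates to 7.
Run set: A5, D1, D6, E9, F5 (5 run).
Changed values: D1, E9, F5, G12.
The important point: at D3 every value read last time is unchanged, so the dirty flag clears without a run.

Initial pass — values computed on the first demand:
  G7 = MIN(9, 0) = 0
  F10 = MAX(0, 9) = 9
  F8 = 9 - -8 = 17
  E8 = MIN(17, 9) = 9
  F5 = 9 - -5 = 14
  D1 = 14 + -8 = 6
  A5 = MIN(-8, 6) = -8
  H7 = MIN(9, 0) = 0
  D3 = 0 + -8 = -8
  F3 = MIN(-8, -8) = -8
  D6 = MIN(-5, -8) = -8
  E2 = -8 + 17 = 9
  E9 = MIN(9, 6) = 6

Second demand — change propagation:
  F5: re-runs because G12 -5->-6; new result 15.
  D1: re-runs because F5 14->15; new result 7.
  A5: re-runs because D1 6->7; new result -8 (unchanged).
  D3: re-examined; everything it read last time is the same (H7 unchanged, A5 unchanged) — cache -8 kept, no run.
  F3: re-examined; everything it read last time is the same (A5 unchanged, D3 unchanged) — cache -8 kept, no run.
  D6: re-runs because G12 -5->-6; new result -8 (unchanged).
  E2: re-examined; everything it read last time is the same (D6 unchanged, F8 unchanged) — cache 9 kept, no run.
  E9: re-runs because D1 6->7; new result 7.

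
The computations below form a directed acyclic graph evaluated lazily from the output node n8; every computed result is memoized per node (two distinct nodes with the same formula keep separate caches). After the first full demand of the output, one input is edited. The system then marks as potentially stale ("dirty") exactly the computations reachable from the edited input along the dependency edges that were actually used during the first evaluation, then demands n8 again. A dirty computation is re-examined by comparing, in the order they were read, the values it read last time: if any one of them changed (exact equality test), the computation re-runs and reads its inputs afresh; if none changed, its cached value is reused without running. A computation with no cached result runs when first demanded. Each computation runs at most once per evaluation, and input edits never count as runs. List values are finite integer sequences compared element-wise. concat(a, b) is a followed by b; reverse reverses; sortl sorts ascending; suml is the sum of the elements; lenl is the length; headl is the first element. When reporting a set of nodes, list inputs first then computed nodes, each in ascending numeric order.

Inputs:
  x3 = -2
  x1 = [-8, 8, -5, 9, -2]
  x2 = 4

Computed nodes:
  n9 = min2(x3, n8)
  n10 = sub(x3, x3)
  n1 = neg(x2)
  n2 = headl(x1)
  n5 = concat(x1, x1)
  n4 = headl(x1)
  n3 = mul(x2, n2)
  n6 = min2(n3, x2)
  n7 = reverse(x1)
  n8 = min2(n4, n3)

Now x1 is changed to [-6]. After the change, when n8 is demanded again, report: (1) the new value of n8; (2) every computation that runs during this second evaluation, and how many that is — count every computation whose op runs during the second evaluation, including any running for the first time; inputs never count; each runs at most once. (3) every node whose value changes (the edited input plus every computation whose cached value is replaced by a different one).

First demand of the output computes:
  n2 = headl([-8, 8, -5, 9, -2]) = -8
  n3 = mul(4, -8) = -32
  n4 = headl([-8, 8, -5, 9, -2]) = -8
  n8 = min2(-8, -32) = -32

After the edit, cleaning proceeds:
  n2: a read changed (x1 [-8, 8, -5, 9, -2]->[-6]) — executes, giving -6.
  n3: a read changed (n2 -8->-6) — executes, giving -24.
  n4: a read changed (x1 [-8, 8, -5, 9, -2]->[-6]) — executes, giving -6.
  n8: a read changed (n4 -8->-6; n3 -32->-24) — executes, giving -24.

Demanding n8 again yields -24.
4 computations run: n2, n3, n4, n8.
The nodes whose values change: x1, n2, n3, n4, n8.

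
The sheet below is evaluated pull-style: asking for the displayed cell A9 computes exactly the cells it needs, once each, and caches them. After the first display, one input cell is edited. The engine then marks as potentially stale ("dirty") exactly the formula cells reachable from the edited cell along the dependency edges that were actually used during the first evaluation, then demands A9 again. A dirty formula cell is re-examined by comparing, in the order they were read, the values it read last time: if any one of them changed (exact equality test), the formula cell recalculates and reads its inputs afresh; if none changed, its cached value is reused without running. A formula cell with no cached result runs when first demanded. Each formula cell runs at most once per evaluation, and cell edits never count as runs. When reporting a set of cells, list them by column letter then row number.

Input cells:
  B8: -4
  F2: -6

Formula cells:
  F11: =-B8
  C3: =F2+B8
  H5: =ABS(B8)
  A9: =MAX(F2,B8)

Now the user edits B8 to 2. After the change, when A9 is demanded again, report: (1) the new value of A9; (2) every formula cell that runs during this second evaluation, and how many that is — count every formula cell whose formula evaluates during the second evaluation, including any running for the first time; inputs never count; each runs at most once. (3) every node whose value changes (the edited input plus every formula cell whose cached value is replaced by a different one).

Demanding A9 again yields 2.
1 formula cells run: A9.
The nodes whose values change: A9, B8.

First demand of the output computes:
  A9 = MAX(-6, -4) = -4

After the edit, cleaning proceeds:
  A9: a read changed (B8 -4->2) — executes, giving 2.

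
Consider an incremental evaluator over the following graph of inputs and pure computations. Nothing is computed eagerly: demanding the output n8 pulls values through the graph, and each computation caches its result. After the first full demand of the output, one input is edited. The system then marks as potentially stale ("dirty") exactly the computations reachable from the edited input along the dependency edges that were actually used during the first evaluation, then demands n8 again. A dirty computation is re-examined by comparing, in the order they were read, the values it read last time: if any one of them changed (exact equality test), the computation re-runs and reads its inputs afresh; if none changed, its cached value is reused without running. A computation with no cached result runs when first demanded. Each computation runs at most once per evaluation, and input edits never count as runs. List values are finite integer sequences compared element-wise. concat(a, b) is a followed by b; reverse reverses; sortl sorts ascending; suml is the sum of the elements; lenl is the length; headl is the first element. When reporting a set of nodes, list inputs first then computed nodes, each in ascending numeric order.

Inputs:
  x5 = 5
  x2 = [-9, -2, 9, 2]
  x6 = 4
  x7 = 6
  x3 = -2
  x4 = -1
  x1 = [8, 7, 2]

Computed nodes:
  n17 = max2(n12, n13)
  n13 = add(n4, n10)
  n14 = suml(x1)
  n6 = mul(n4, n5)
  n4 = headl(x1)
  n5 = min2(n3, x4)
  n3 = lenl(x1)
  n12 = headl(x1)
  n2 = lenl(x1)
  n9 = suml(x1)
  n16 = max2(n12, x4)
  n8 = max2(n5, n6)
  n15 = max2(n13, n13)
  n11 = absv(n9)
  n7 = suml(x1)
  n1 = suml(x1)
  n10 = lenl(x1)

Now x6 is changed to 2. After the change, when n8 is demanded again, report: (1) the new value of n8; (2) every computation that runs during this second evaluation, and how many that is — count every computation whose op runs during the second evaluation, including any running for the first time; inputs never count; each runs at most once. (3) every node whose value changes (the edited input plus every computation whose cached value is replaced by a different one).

n8 now evaluates to -1.
Run set: none (0 run).
Changed values: x6.
The important point: nothing the output needs ever reads x6, so the edit is invisible to it.

Initial pass — values computed on the first demand:
  n3 = lenl([8, 7, 2]) = 3
  n4 = headl([8, 7, 2]) = 8
  n5 = min2(3, -1) = -1
  n6 = mul(8, -1) = -8
  n8 = max2(-1, -8) = -1

Second demand — change propagation:
  no demanded computation ever read x6, so the edit dirties nothing and nothing runs.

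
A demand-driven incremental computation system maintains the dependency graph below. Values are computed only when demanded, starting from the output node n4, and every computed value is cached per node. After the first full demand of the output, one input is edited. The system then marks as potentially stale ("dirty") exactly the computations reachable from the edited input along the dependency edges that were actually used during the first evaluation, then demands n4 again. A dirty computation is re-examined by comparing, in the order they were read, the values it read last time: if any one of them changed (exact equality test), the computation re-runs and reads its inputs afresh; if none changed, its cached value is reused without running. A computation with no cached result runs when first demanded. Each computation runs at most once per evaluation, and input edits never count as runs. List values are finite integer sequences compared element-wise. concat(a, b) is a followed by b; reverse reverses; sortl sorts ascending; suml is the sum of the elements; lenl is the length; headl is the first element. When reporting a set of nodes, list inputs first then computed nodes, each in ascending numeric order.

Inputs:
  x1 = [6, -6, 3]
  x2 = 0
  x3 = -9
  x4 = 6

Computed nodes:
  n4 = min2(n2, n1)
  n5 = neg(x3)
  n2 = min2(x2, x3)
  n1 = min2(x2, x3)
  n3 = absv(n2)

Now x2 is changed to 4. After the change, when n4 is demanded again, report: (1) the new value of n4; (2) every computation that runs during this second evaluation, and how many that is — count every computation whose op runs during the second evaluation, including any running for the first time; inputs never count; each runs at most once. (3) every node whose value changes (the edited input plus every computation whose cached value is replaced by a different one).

First evaluation (everything demanded from the output):
  n1 = min2(0, -9) = -9
  n2 = min2(0, -9) = -9
  n4 = min2(-9, -9) = -9

Propagation after the edit:
  n1: runs — x2 0->4; result -9 (same value as before).
  n2: runs — x2 0->4; result -9 (same value as before).
  n4: checked — values it read are unchanged (n2 unchanged, n1 unchanged); reused cached -9 without running.

Key observation: the cutoff stops propagation at n4 — its inputs' values are unchanged, so it reuses its cache.

New value of n4: -9.
Computations that run: n1, n2 — 2 in total.
Values that change: x2.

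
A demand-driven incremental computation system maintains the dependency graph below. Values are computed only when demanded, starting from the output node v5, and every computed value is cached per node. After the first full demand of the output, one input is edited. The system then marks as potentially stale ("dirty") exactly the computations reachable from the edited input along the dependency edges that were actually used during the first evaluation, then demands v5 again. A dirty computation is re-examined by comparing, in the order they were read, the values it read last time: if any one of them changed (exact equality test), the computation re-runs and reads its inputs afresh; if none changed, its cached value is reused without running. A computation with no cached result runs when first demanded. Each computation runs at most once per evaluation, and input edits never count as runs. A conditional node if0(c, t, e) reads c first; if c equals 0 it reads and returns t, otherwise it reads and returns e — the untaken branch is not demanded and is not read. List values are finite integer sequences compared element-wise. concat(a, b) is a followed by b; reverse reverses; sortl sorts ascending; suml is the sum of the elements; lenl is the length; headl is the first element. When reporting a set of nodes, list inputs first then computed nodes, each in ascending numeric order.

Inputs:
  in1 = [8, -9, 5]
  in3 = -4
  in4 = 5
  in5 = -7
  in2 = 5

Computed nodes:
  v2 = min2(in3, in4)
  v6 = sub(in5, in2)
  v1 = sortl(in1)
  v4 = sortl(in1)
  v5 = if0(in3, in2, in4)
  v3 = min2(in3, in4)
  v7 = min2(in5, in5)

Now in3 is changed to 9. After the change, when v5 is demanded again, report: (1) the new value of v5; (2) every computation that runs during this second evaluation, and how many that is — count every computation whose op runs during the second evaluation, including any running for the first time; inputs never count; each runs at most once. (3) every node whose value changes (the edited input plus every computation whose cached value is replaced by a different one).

First evaluation (everything demanded from the output):
  v5 = if0(in3=-4 -> else branch in4) = 5

Propagation after the edit:
  v5: runs — in3 -4->9; result 5 (same value as before).

New value of v5: 5.
Computations that run: v5 — 1 in total.
Values that change: in3.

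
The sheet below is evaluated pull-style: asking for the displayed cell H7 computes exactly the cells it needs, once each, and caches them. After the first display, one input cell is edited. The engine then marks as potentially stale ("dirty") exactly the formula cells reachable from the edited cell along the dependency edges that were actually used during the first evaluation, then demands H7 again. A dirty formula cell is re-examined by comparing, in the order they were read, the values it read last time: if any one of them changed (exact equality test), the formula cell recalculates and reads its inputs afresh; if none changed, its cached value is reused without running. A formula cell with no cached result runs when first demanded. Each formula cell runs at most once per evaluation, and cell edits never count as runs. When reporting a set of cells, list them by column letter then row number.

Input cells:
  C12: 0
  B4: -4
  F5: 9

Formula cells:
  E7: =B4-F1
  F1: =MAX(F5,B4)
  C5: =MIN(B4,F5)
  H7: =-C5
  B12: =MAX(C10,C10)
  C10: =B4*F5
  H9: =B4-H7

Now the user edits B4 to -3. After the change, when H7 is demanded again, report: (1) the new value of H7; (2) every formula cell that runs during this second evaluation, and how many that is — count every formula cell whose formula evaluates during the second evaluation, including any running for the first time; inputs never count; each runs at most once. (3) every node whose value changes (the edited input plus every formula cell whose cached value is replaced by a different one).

Demanding H7 again yields 3.
2 formula cells run: C5, H7.
The nodes whose values change: B4, C5, H7.

First demand of the output computes:
  C5 = MIN(-4, 9) = -4
  H7 = -(-4) = 4

After the edit, cleaning proceeds:
  C5: a read changed (B4 -4->-3) — executes, giving -3.
  H7: a read changed (C5 -4->-3) — executes, giving 3.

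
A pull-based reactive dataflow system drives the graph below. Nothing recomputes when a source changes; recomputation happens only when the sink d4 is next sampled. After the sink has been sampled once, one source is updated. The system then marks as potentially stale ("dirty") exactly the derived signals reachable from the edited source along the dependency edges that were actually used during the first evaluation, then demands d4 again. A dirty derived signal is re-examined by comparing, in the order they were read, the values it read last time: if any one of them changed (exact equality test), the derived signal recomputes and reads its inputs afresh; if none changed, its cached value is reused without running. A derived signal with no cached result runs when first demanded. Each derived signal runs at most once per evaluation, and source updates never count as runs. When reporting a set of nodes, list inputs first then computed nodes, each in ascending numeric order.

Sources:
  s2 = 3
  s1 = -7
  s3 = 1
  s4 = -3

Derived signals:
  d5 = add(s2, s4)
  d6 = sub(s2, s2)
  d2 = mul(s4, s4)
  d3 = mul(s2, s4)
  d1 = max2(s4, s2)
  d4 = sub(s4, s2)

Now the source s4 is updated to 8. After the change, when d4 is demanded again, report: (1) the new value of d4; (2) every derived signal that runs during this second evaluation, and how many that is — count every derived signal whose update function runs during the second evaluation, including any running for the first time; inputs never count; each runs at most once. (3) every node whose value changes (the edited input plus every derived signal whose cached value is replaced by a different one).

New value of d4: 5.
Derived signals that run: d4 — 1 in total.
Values that change: s4, d4.

First evaluation (everything demanded from the output):
  d4 = sub(-3, 3) = -6

Propagation after the edit:
  d4: runs — s4 -3->8; result 5.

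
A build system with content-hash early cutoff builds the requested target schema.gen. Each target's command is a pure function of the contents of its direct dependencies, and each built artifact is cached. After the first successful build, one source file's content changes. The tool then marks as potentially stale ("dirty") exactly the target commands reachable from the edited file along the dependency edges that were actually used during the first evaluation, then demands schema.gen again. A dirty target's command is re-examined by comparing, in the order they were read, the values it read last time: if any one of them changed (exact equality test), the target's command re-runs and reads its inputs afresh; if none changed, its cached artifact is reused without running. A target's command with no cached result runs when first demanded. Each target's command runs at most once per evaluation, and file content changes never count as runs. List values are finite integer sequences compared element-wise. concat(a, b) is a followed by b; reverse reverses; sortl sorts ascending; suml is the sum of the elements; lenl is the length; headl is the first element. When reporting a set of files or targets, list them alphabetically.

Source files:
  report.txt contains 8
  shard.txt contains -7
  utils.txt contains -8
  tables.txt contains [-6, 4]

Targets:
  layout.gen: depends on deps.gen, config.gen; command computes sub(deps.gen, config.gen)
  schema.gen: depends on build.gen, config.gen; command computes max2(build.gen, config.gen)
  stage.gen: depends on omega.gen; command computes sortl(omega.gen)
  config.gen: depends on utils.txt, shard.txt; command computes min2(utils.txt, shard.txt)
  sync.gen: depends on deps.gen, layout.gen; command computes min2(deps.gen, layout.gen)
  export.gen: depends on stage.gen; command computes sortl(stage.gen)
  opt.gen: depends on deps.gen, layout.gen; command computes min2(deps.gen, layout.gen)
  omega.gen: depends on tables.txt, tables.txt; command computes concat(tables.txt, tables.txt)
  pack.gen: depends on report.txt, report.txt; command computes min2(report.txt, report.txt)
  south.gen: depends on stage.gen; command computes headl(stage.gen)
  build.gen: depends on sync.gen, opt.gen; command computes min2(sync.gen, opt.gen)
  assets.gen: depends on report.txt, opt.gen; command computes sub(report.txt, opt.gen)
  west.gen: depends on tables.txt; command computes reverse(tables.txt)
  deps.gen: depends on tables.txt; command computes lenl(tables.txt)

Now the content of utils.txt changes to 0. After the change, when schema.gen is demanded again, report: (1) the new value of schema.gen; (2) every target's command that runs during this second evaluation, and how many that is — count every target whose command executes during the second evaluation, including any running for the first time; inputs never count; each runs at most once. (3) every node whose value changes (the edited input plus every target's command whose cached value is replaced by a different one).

First evaluation (everything demanded from the output):
  config.gen = min2(-8, -7) = -8
  deps.gen = lenl([-6, 4]) = 2
  layout.gen = sub(2, -8) = 10
  opt.gen = min2(2, 10) = 2
  sync.gen = min2(2, 10) = 2
  build.gen = min2(2, 2) = 2
  schema.gen = max2(2, -8) = 2

Propagation after the edit:
  config.gen: runs — utils.txt -8->0; result -7.
  layout.gen: runs — config.gen -8->-7; result 9.
  opt.gen: runs — layout.gen 10->9; result 2 (same value as before).
  sync.gen: runs — layout.gen 10->9; result 2 (same value as before).
  build.gen: checked — values it read are unchanged (sync.gen unchanged, opt.gen unchanged); reused cached 2 without running.
  schema.gen: runs — config.gen -8->-7; result 2 (same value as before).

Key observation: the cutoff stops propagation at build.gen — its inputs' values are unchanged, so it reuses its cache.

New value of schema.gen: 2.
Target commands that run: config.gen, layout.gen, opt.gen, schema.gen, sync.gen — 5 in total.
Values that change: config.gen, layout.gen, utils.txt.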